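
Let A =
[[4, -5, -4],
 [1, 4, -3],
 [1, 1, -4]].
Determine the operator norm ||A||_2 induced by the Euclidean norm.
||A||_2 ≈ 7.8865 (= sqrt(largest eigenvalue of A^T A))

||A||_2 = sigma_max(A) = sqrt(lambda_max(A^T A)). Form the symmetric matrix M = A^T A =
[[18, -15, -23],
 [-15, 42, 4],
 [-23, 4, 41]].
Its characteristic polynomial (trace, sum of principal 2x2 minors, determinant of M give the coefficients) is
  p(λ) = det(λ I - M) = λ^3 - 101λ^2 + 2446λ - 2025.
No integer candidate from the rational root theorem (±divisors of 2025) is a root, so the roots are irrational. The cubic discriminant is Δ = 3043547697 > 0, so there are three distinct real roots. p(0) = -2025 and p(1) = 321 have opposite signs, so a root lies in (0, 1); Newton's method refines it to λ ≈ 0.858. p(37) = 861 and p(38) = -49 have opposite signs, so a root lies in (37, 38); Newton's method refines it to λ ≈ 37.9455. p(62) = -289 and p(63) = 1251 have opposite signs, so a root lies in (62, 63); Newton's method refines it to λ ≈ 62.1965. Check (Vieta): the three roots sum to 101, matching tr M = 101.
So the eigenvalues of A^T A are ≈ 0.858, 37.9455, 62.1965 (all ≥ 0, as they must be for A^T A). The largest is λ_max ≈ 62.1965, hence ||A||_2 = sqrt(λ_max) ≈ 7.8865.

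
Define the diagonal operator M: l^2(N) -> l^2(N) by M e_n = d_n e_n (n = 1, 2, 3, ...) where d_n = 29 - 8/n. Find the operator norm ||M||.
||M|| = 29

For a diagonal operator on l^2 with entries d_n, ||M|| = sup_n |d_n|. Here d_1 = 21, d_2 = 25, ..., and d_n = 29 - 8/n increases monotonically toward 29. All terms lie in [21, 29), so |d_n| = d_n and the supremum is the limit 29, which is not attained by any individual d_n. Hence ||M|| = 29.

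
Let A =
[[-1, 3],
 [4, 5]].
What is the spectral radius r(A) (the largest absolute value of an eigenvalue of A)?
r(A) = (4 + sqrt(84))/2 ≈ 6.5826

The eigenvalues of A are the roots of its characteristic polynomial. With M = A (coefficients from the trace and determinant):
  p(λ) = det(λ I - M) = λ^2 - 4λ - 17.
For λ^2 - 4λ - 17 the discriminant is 84. It is nonnegative but not a perfect square, so the roots are real and irrational: λ = (4 ± sqrt(84))/2 ≈ 6.5826, -2.5826.
Thus the eigenvalues (to 4 decimals) are 6.5826 (modulus 6.5826); -2.5826 (modulus 2.5826). The spectral radius is the largest modulus: r(A) = (4 + sqrt(84))/2 ≈ 6.5826. (Cross-check: r(A) ≤ ||A||_2 ≈ 6.6713; equality holds whenever A is normal, though it can also hold for some non-normal A.)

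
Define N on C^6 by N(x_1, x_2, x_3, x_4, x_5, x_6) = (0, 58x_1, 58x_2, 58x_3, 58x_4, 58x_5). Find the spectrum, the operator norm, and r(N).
sigma(N) = {0}; ||N|| = 58; r(N) = 0. (N is nilpotent with N^6 = 0.)

On C^6, N is a strictly lower-triangular matrix with 58 on the subdiagonal and zeros elsewhere, so its characteristic polynomial is lambda^6 and every eigenvalue is 0: sigma(N) = {0}. For the operator norm, N e_i = 58e_{i+1} for i = 1, ..., 5 and N e_6 = 0, so the singular values of N are 58 (with multiplicity 5) and 0; hence ||N|| = 58. The spectral radius r(N) = max|lambda| = 0. Note ||N|| > r(N) — characteristic of non-normal nilpotent operators. Indeed N^6 = 0.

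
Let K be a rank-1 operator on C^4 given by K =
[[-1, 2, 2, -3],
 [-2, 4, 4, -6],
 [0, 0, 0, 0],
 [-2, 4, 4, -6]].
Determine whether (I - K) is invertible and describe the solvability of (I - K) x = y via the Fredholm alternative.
(I - K) is invertible (det(I - K) = 4 ≠ 0), so for every y in C^4 the equation (I - K) x = y has a unique solution.

K has rank 1, so it is an outer product K = u v^T: every row of K is a multiple of one row vector. Reading off the entries, u = (-1, -2, 0, -2) and v = (1, -2, -2, 3) (row i of K equals u_i·v^T). A rank-one matrix u v^T satisfies K u = u (v·u) and kills the (3)-dimensional subspace v^⊥, so its characteristic polynomial is lambda^3 (lambda - v·u) with v·u = tr K = -3. Hence the eigenvalues of I - K are 1 (multiplicity 3) and 1 - (-3) = 4, so det(I - K) = 4. (Direct check: I - K =
[[2, -2, -2, 3],
 [2, -3, -4, 6],
 [0, 0, 1, 0],
 [2, -4, -4, 7]]
has determinant 4.) The finite-dimensional Fredholm alternative says: either (I - K) is invertible, or ker(I - K) ≠ {0} and then range(I - K) = ker((I - K)^*)^⊥, with dim ker(I - K) = dim ker((I - K)^*). Since det(I - K) ≠ 0, 1 is not an eigenvalue of K and ker(I - K) = {0}, so we are in the first case: for every y there is a unique x = (I - K)^(-1) y. Explicitly, by the Sherman–Morrison formula, (I - u v^T)^(-1) = I + u v^T/(1 - v·u), i.e. (I - K)^(-1) = I + K/(4).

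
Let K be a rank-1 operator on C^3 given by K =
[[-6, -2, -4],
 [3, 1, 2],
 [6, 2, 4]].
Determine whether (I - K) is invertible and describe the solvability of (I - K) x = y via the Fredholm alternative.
(I - K) is invertible (det(I - K) = 2 ≠ 0), so for every y in C^3 the equation (I - K) x = y has a unique solution.

K has rank 1, so it is an outer product K = u v^T: every row of K is a multiple of one row vector. Reading off the entries, u = (2, -1, -2) and v = (-3, -1, -2) (row i of K equals u_i·v^T). A rank-one matrix u v^T satisfies K u = u (v·u) and kills the (2)-dimensional subspace v^⊥, so its characteristic polynomial is lambda^2 (lambda - v·u) with v·u = tr K = -1. Hence the eigenvalues of I - K are 1 (multiplicity 2) and 1 - (-1) = 2, so det(I - K) = 2. (Direct check: I - K =
[[7, 2, 4],
 [-3, 0, -2],
 [-6, -2, -3]]
has determinant 2.) The finite-dimensional Fredholm alternative says: either (I - K) is invertible, or ker(I - K) ≠ {0} and then range(I - K) = ker((I - K)^*)^⊥, with dim ker(I - K) = dim ker((I - K)^*). Since det(I - K) ≠ 0, 1 is not an eigenvalue of K and ker(I - K) = {0}, so we are in the first case: for every y there is a unique x = (I - K)^(-1) y. Explicitly, by the Sherman–Morrison formula, (I - u v^T)^(-1) = I + u v^T/(1 - v·u), i.e. (I - K)^(-1) = I + K/(2).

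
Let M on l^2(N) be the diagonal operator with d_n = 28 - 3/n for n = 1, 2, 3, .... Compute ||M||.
||M|| = 28

For a diagonal operator on l^2 with entries d_n, ||M|| = sup_n |d_n|. Here d_1 = 25, d_2 = 53/2, ..., and d_n = 28 - 3/n increases monotonically toward 28. All terms lie in [25, 28), so |d_n| = d_n and the supremum is the limit 28, which is not attained by any individual d_n. Hence ||M|| = 28.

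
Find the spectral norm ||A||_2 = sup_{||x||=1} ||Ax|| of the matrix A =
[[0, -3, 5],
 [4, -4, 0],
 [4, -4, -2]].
||A||_2 ≈ 8.2955 (= sqrt(largest eigenvalue of A^T A))

||A||_2 = sigma_max(A) = sqrt(lambda_max(A^T A)). Form the symmetric matrix M = A^T A =
[[32, -32, -8],
 [-32, 41, -7],
 [-8, -7, 29]].
Its characteristic polynomial (trace, sum of principal 2x2 minors, determinant of M give the coefficients) is
  p(λ) = det(λ I - M) = λ^3 - 102λ^2 + 2292λ - 576.
No integer candidate from the rational root theorem (±divisors of 576) is a root, so the roots are irrational. The cubic discriminant is Δ = 6462925632 > 0, so there are three distinct real roots. p(0) = -576 and p(1) = 1615 have opposite signs, so a root lies in (0, 1); Newton's method refines it to λ ≈ 0.2542. p(32) = 1088 and p(33) = -81 have opposite signs, so a root lies in (32, 33); Newton's method refines it to λ ≈ 32.9309. p(68) = -1936 and p(69) = 459 have opposite signs, so a root lies in (68, 69); Newton's method refines it to λ ≈ 68.8149. Check (Vieta): the three roots sum to 102, matching tr M = 102.
So the eigenvalues of A^T A are ≈ 0.2542, 32.9309, 68.8149 (all ≥ 0, as they must be for A^T A). The largest is λ_max ≈ 68.8149, hence ||A||_2 = sqrt(λ_max) ≈ 8.2955.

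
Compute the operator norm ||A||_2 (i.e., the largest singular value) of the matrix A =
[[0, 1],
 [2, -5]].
||A||_2 = sqrt((30 + sqrt(884))/2) ≈ 5.465 (= sqrt(largest eigenvalue of A^T A))

||A||_2 = sigma_max(A) = sqrt(lambda_max(A^T A)). Form the symmetric matrix M = A^T A =
[[4, -10],
 [-10, 26]].
Its characteristic polynomial (trace, determinant of M give the coefficients) is
  p(λ) = det(λ I - M) = λ^2 - 30λ + 4.
For λ^2 - 30λ + 4 the discriminant is 884. It is nonnegative but not a perfect square, so the roots are real and irrational: λ = (30 ± sqrt(884))/2 ≈ 29.8661, 0.1339.
So the eigenvalues of A^T A are ≈ 0.1339, 29.8661 (all ≥ 0, as they must be for A^T A). The largest is λ_max = (30 + sqrt(884))/2 ≈ 29.8661, hence ||A||_2 = sqrt(λ_max) = sqrt((30 + sqrt(884))/2) ≈ 5.465.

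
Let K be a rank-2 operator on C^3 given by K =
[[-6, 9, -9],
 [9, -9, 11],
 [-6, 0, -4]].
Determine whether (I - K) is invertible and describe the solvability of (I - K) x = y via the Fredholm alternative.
(I - K) is invertible (det(I - K) = -1 ≠ 0), so for every y in C^3 the equation (I - K) x = y has a unique solution.

K has rank 2 and factors as K = U V^T = u1 v1^T + u2 v2^T with u1 = (3, -3, 0), v1 = (-2, 3, -3), u2 = (0, -1, 2), v2 = (-3, 0, -2) (multiplying out reproduces the displayed K). The nonzero eigenvalues of U V^T coincide with those of the 2 x 2 matrix G = V^T U = [[v1·u1, v1·u2], [v2·u1, v2·u2]] = [[-15, -9], [-9, -4]], and by the Sylvester determinant identity det(I_3 - U V^T) = det(I_2 - V^T U) = det([[16, 9], [9, 5]]) = (16)(5) - (9)(9) = -1. (Direct check: I - K =
[[7, -9, 9],
 [-9, 10, -11],
 [6, 0, 5]]
has determinant -1.) The finite-dimensional Fredholm alternative says: either (I - K) is invertible, or ker(I - K) ≠ {0} and then range(I - K) = ker((I - K)^*)^⊥, with dim ker(I - K) = dim ker((I - K)^*). Since det(I - K) ≠ 0, 1 is not an eigenvalue of K and ker(I - K) = {0}, so we are in the first case: for every y there is a unique x = (I - K)^(-1) y. (Explicitly, by the Woodbury identity, (I - U V^T)^(-1) = I + U (I_2 - G)^(-1) V^T.)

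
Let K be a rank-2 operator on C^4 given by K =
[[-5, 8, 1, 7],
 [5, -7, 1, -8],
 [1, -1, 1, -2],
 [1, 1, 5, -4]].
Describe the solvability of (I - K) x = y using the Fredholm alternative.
(I - K) is invertible (det(I - K) = 54 ≠ 0), so for every y in C^4 the equation (I - K) x = y has a unique solution.

K has rank 2 and factors as K = U V^T = u1 v1^T + u2 v2^T with u1 = (-3, 2, 0, -2), v1 = (1, -2, -1, -1), u2 = (-2, 3, 1, 3), v2 = (1, -1, 1, -2) (multiplying out reproduces the displayed K). The nonzero eigenvalues of U V^T coincide with those of the 2 x 2 matrix G = V^T U = [[v1·u1, v1·u2], [v2·u1, v2·u2]] = [[-5, -12], [-1, -10]], and by the Sylvester determinant identity det(I_4 - U V^T) = det(I_2 - V^T U) = det([[6, 12], [1, 11]]) = (6)(11) - (12)(1) = 54. (Direct check: I - K =
[[6, -8, -1, -7],
 [-5, 8, -1, 8],
 [-1, 1, 0, 2],
 [-1, -1, -5, 5]]
has determinant 54.) The finite-dimensional Fredholm alternative says: either (I - K) is invertible, or ker(I - K) ≠ {0} and then range(I - K) = ker((I - K)^*)^⊥, with dim ker(I - K) = dim ker((I - K)^*). Since det(I - K) ≠ 0, 1 is not an eigenvalue of K and ker(I - K) = {0}, so we are in the first case: for every y there is a unique x = (I - K)^(-1) y. (Explicitly, by the Woodbury identity, (I - U V^T)^(-1) = I + U (I_2 - G)^(-1) V^T.)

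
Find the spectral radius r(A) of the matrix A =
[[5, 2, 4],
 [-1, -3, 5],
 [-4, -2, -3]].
r(A) = 3

The eigenvalues of A are the roots of its characteristic polynomial. With M = A (coefficients from the trace, the sum of principal 2x2 minors, and det A):
  p(λ) = det(λ I - M) = λ^3 + λ^2 + 7λ - 9.
By the rational root theorem any rational root is an integer divisor of 9. Testing λ = 1: p(1) = 1 + 1 + 7 - 9 = 0, so λ = 1 is a root. Dividing out (λ - 1) leaves p(λ) = (λ - 1)(λ^2 + 2λ + 9). For λ^2 + 2λ + 9 the discriminant is -32. It is negative, so the roots are the complex-conjugate pair λ = -1 ± (sqrt(32)/2) i ≈ -1 ± 2.8284i. For a conjugate pair the product of the roots equals the constant term, so |λ|^2 = 9 and |λ| = sqrt(9) = 3.
Thus the eigenvalues (to 4 decimals) are -1 ± 2.8284i (modulus 3); 1 (modulus 1). The spectral radius is the largest modulus: r(A) = 3. (Cross-check: r(A) ≤ ||A||_2 ≈ 8.739; equality holds whenever A is normal, though it can also hold for some non-normal A.)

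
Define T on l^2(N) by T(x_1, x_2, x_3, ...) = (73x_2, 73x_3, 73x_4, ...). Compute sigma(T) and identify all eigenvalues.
sigma(T) = closed disk {z in C : |z| ≤ 73}; sigma_p(T) = open disk {z in C : |z| < 73}

Note T = 73·V where V is the unit left shift (V x)_k = x_{k+1}; so sigma(T) = 73·sigma(V) and ||T|| = 73||V||. ||T x||^2 = 5329sum_{k≥2} |x_k|^2 ≤ 5329||x||^2, with equality on {x : x_1 = 0}, so ||T|| = 73. For any lambda with |lambda| < 73, set r = lambda/73 (|r| < 1); the vector x = (1, r, r^2, ...) is in l^2 and satisfies T x = 73(r, r^2, ...) = lambda x, so lambda is an eigenvalue. On the boundary |lambda| = 73 the geometric series diverges, so no l^2 eigenvector exists, but these lambda lie in the approximate point spectrum. Hence sigma(T) is the closed disk of radius 73 and sigma_p(T) is the open disk.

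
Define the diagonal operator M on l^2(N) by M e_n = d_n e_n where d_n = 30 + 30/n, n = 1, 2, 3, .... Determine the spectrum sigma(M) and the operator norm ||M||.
sigma(M) = {30 + 30/n : n ≥ 1} ∪ {30}; ||M|| = 60

A bounded diagonal operator on l^2 with diagonal entries d_n has spectrum equal to the closure of {d_n : n ≥ 1}: every d_n is an eigenvalue (with eigenvector e_n), so {d_n} ⊂ sigma(M); the spectrum is closed, so its closure is too; and for lambda not in the closure, (M - lambda I) has bounded inverse (the diagonal entries 1/(d_n - lambda) are bounded). For our sequence d_n = 30 + 30/n, n = 1, 2, 3, ...:
  - {d_n} = {30 + 30/n : n ≥ 1}; the only limit point is 30
  - closure = {30 + 30/n : n ≥ 1} ∪ {30}
For the norm: a diagonal operator has ||M|| = sup_n |d_n|. Here d_n = 30 + 30/n is positive and decreasing, so sup_n |d_n| = d_1 = 30 + 30 = 60. So ||M|| = 60.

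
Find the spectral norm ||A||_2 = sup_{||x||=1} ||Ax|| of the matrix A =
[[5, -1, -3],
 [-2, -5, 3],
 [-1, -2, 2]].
||A||_2 ≈ 7.6378 (= sqrt(largest eigenvalue of A^T A))

||A||_2 = sigma_max(A) = sqrt(lambda_max(A^T A)). Form the symmetric matrix M = A^T A =
[[30, 7, -23],
 [7, 30, -16],
 [-23, -16, 22]].
Its characteristic polynomial (trace, sum of principal 2x2 minors, determinant of M give the coefficients) is
  p(λ) = det(λ I - M) = λ^3 - 82λ^2 + 1386λ - 324.
No integer candidate from the rational root theorem (±divisors of 324) is a root, so the roots are irrational. The cubic discriminant is Δ = 2212186464 > 0, so there are three distinct real roots. p(0) = -324 and p(1) = 981 have opposite signs, so a root lies in (0, 1); Newton's method refines it to λ ≈ 0.2371. p(23) = 343 and p(24) = -468 have opposite signs, so a root lies in (23, 24); Newton's method refines it to λ ≈ 23.4264. p(58) = -672 and p(59) = 1387 have opposite signs, so a root lies in (58, 59); Newton's method refines it to λ ≈ 58.3365. Check (Vieta): the three roots sum to 82, matching tr M = 82.
So the eigenvalues of A^T A are ≈ 0.2371, 23.4264, 58.3365 (all ≥ 0, as they must be for A^T A). The largest is λ_max ≈ 58.3365, hence ||A||_2 = sqrt(λ_max) ≈ 7.6378.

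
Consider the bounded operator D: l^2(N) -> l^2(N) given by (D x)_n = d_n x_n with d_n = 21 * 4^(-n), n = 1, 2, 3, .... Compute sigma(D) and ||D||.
sigma(D) = {21 * 4^(-n) : n ≥ 1} ∪ {0}; ||D|| = 21/4

A bounded diagonal operator on l^2 with diagonal entries d_n has spectrum equal to the closure of {d_n : n ≥ 1}: every d_n is an eigenvalue (with eigenvector e_n), so {d_n} ⊂ sigma(D); the spectrum is closed, so its closure is too; and for lambda not in the closure, (D - lambda I) has bounded inverse (the diagonal entries 1/(d_n - lambda) are bounded). For our sequence d_n = 21 * 4^(-n), n = 1, 2, 3, ...:
  - {d_n} = {21 * 4^(-n) : n ≥ 1}; the only limit point is 0
  - closure = {21 * 4^(-n) : n ≥ 1} ∪ {0}
For the norm: a diagonal operator has ||D|| = sup_n |d_n|. Here d_n = 21 * 4^(-n) is positive and decreasing, so sup_n |d_n| = d_1 = 21/4. So ||D|| = 21/4.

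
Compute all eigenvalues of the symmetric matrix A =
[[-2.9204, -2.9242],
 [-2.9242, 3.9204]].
sigma(A) ≈ {-4, 5}

A is real symmetric, so its spectrum consists of real eigenvalues. Expanding the characteristic polynomial of the displayed matrix gives
  det(λ I - A) = p(λ) = λ^2 + (-1)λ + (-20).
Solving p(λ) = 0 yields eigenvalues ≈ -4, 5. (A is shown rounded to 4 decimals, so these recover the underlying integer eigenvalues to within that precision.)
Verification: the trace of A = 1 equals the sum of eigenvalues 1, and det(A) ≈ -20.0001 matches the eigenvalue product -20.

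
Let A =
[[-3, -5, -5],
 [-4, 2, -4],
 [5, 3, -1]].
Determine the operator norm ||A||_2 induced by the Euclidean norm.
||A||_2 ≈ 9.2839 (= sqrt(largest eigenvalue of A^T A))

||A||_2 = sigma_max(A) = sqrt(lambda_max(A^T A)). Form the symmetric matrix M = A^T A =
[[50, 22, 26],
 [22, 38, 14],
 [26, 14, 42]].
Its characteristic polynomial (trace, sum of principal 2x2 minors, determinant of M give the coefficients) is
  p(λ) = det(λ I - M) = λ^3 - 130λ^2 + 4240λ - 40000.
No integer candidate from the rational root theorem (±divisors of 40000) is a root, so the roots are irrational. The cubic discriminant is Δ = 1065344000 > 0, so there are three distinct real roots. p(17) = -577 and p(18) = 32 have opposite signs, so a root lies in (17, 18); Newton's method refines it to λ ≈ 17.9404. p(25) = 375 and p(26) = -64 have opposite signs, so a root lies in (25, 26); Newton's method refines it to λ ≈ 25.8681. p(86) = -784 and p(87) = 3413 have opposite signs, so a root lies in (86, 87); Newton's method refines it to λ ≈ 86.1916. Check (Vieta): the three roots sum to 130, matching tr M = 130.
So the eigenvalues of A^T A are ≈ 17.9404, 25.8681, 86.1916 (all ≥ 0, as they must be for A^T A). The largest is λ_max ≈ 86.1916, hence ||A||_2 = sqrt(λ_max) ≈ 9.2839.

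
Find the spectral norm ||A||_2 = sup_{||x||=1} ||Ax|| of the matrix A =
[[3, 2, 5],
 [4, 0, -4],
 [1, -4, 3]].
||A||_2 ≈ 7.0906 (= sqrt(largest eigenvalue of A^T A))

||A||_2 = sigma_max(A) = sqrt(lambda_max(A^T A)). Form the symmetric matrix M = A^T A =
[[26, 2, 2],
 [2, 20, -2],
 [2, -2, 50]].
Its characteristic polynomial (trace, sum of principal 2x2 minors, determinant of M give the coefficients) is
  p(λ) = det(λ I - M) = λ^3 - 96λ^2 + 2808λ - 25600.
No integer candidate from the rational root theorem (±divisors of 25600) is a root, so the roots are irrational. The cubic discriminant is Δ = 29362176 > 0, so there are three distinct real roots. p(19) = -45 and p(20) = 160 have opposite signs, so a root lies in (19, 20); Newton's method refines it to λ ≈ 19.191. p(26) = 88 and p(27) = -85 have opposite signs, so a root lies in (26, 27); Newton's method refines it to λ ≈ 26.5324. p(50) = -200 and p(51) = 563 have opposite signs, so a root lies in (50, 51); Newton's method refines it to λ ≈ 50.2766. Check (Vieta): the three roots sum to 96, matching tr M = 96.
So the eigenvalues of A^T A are ≈ 19.191, 26.5324, 50.2766 (all ≥ 0, as they must be for A^T A). The largest is λ_max ≈ 50.2766, hence ||A||_2 = sqrt(λ_max) ≈ 7.0906.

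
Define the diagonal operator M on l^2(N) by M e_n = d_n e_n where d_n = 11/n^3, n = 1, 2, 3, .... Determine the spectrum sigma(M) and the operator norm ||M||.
sigma(M) = {11/n^3 : n ≥ 1} ∪ {0}; ||M|| = 11

A bounded diagonal operator on l^2 with diagonal entries d_n has spectrum equal to the closure of {d_n : n ≥ 1}: every d_n is an eigenvalue (with eigenvector e_n), so {d_n} ⊂ sigma(M); the spectrum is closed, so its closure is too; and for lambda not in the closure, (M - lambda I) has bounded inverse (the diagonal entries 1/(d_n - lambda) are bounded). For our sequence d_n = 11/n^3, n = 1, 2, 3, ...:
  - {d_n} = {11/n^3 : n ≥ 1}; the only limit point is 0
  - closure = {11/n^3 : n ≥ 1} ∪ {0}
For the norm: a diagonal operator has ||M|| = sup_n |d_n|. Here d_n = 11/n^3 is positive and decreasing, so sup_n |d_n| = d_1 = 11. So ||M|| = 11.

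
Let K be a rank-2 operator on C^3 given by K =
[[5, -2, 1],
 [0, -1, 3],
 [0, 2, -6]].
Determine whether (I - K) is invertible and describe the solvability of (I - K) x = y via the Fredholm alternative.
(I - K) is invertible (det(I - K) = -32 ≠ 0), so for every y in C^3 the equation (I - K) x = y has a unique solution.

K has rank 2 and factors as K = U V^T = u1 v1^T + u2 v2^T with u1 = (3, -1, 2), v1 = (1, 0, -1), u2 = (2, 1, -2), v2 = (1, -1, 2) (multiplying out reproduces the displayed K). The nonzero eigenvalues of U V^T coincide with those of the 2 x 2 matrix G = V^T U = [[v1·u1, v1·u2], [v2·u1, v2·u2]] = [[1, 4], [8, -3]], and by the Sylvester determinant identity det(I_3 - U V^T) = det(I_2 - V^T U) = det([[0, -4], [-8, 4]]) = (0)(4) - (-4)(-8) = -32. (Direct check: I - K =
[[-4, 2, -1],
 [0, 2, -3],
 [0, -2, 7]]
has determinant -32.) The finite-dimensional Fredholm alternative says: either (I - K) is invertible, or ker(I - K) ≠ {0} and then range(I - K) = ker((I - K)^*)^⊥, with dim ker(I - K) = dim ker((I - K)^*). Since det(I - K) ≠ 0, 1 is not an eigenvalue of K and ker(I - K) = {0}, so we are in the first case: for every y there is a unique x = (I - K)^(-1) y. (Explicitly, by the Woodbury identity, (I - U V^T)^(-1) = I + U (I_2 - G)^(-1) V^T.)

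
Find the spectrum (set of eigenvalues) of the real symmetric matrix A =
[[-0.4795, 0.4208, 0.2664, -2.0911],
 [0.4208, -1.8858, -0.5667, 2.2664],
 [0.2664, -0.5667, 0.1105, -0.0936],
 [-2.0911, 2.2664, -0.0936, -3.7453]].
sigma(A) ≈ {-6, -1, 0, 1}

A is real symmetric, so its spectrum consists of real eigenvalues. Expanding the characteristic polynomial of the displayed matrix gives
  det(λ I - A) = p(λ) = λ^4 + (6)λ^3 + (-1)λ^2 + (-6)λ + (0).
Solving p(λ) = 0 yields eigenvalues ≈ -6, -1, 0, 1. (A is shown rounded to 4 decimals, so these recover the underlying integer eigenvalues to within that precision.)
Verification: the trace of A = -6 equals the sum of eigenvalues -6, and det(A) ≈ -0.0000 matches the eigenvalue product 0.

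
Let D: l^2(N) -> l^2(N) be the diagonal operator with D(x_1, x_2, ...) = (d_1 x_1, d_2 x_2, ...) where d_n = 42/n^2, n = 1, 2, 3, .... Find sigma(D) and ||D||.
sigma(D) = {42/n^2 : n ≥ 1} ∪ {0}; ||D|| = 42

A bounded diagonal operator on l^2 with diagonal entries d_n has spectrum equal to the closure of {d_n : n ≥ 1}: every d_n is an eigenvalue (with eigenvector e_n), so {d_n} ⊂ sigma(D); the spectrum is closed, so its closure is too; and for lambda not in the closure, (D - lambda I) has bounded inverse (the diagonal entries 1/(d_n - lambda) are bounded). For our sequence d_n = 42/n^2, n = 1, 2, 3, ...:
  - {d_n} = {42/n^2 : n ≥ 1}; the only limit point is 0
  - closure = {42/n^2 : n ≥ 1} ∪ {0}
For the norm: a diagonal operator has ||D|| = sup_n |d_n|. Here d_n = 42/n^2 is positive and decreasing, so sup_n |d_n| = d_1 = 42. So ||D|| = 42.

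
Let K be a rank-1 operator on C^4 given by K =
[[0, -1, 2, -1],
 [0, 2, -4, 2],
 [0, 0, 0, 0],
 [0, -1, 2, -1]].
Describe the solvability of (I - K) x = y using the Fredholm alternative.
(I - K) is singular (det(I - K) = 0, i.e. 1 ∈ sigma(K)). (I - K) x = y is solvable iff y ⊥ ker((I - K)^*) = span{(0, -1, 2, -1)}, i.e. iff -y_2 + 2y_3 - y_4 = 0. When solvable, the solutions are x = y + c·(1, -2, 0, 1), c arbitrary (ker(I - K) = span{(1, -2, 0, 1)}, dimension 1).

K has rank 1, so it is an outer product K = u v^T: every row of K is a multiple of one row vector. Reading off the entries, u = (1, -2, 0, 1) and v = (0, -1, 2, -1) (row i of K equals u_i·v^T). A rank-one matrix u v^T satisfies K u = u (v·u) and kills the (3)-dimensional subspace v^⊥, so its characteristic polynomial is lambda^3 (lambda - v·u) with v·u = tr K = 1. Hence the eigenvalues of I - K are 1 (multiplicity 3) and 1 - (1) = 0, so det(I - K) = 0. (Direct check: I - K =
[[1, 1, -2, 1],
 [0, -1, 4, -2],
 [0, 0, 1, 0],
 [0, 1, -2, 2]]
has determinant 0.) So 1 is an eigenvalue of K and (I - K) is not invertible. The finite-dimensional Fredholm alternative says: either (I - K) is invertible, or ker(I - K) ≠ {0} and then range(I - K) = ker((I - K)^*)^⊥, with dim ker(I - K) = dim ker((I - K)^*). We are in the second case, so we need both kernels. Kernel of I - K: (I - K) u = u - u (v·u) = u - u = 0, so ker(I - K) = span{u} = span{(1, -2, 0, 1)} (it is exactly 1-dimensional because rank(I - K) = 3). Kernel of the adjoint: K is real, so (I - K)^* = I - K^T = I - v u^T, and (I - v u^T) v = v - v (u·v) = 0; hence ker((I - K)^*) = span{v} = span{(0, -1, 2, -1)}. Therefore (I - K) x = y is solvable iff <y, v> = 0, i.e. iff -y_2 + 2y_3 - y_4 = 0. When this holds, K y = u (v·y) = 0, so (I - K) y = y and x = y is a particular solution; the full solution set is the line x = y + c·u = y + c·(1, -2, 0, 1), c ∈ C.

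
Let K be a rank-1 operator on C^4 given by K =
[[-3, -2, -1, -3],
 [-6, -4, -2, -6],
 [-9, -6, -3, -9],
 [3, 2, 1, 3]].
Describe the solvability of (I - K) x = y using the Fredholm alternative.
(I - K) is invertible (det(I - K) = 8 ≠ 0), so for every y in C^4 the equation (I - K) x = y has a unique solution.

K has rank 1, so it is an outer product K = u v^T: every row of K is a multiple of one row vector. Reading off the entries, u = (-1, -2, -3, 1) and v = (3, 2, 1, 3) (row i of K equals u_i·v^T). A rank-one matrix u v^T satisfies K u = u (v·u) and kills the (3)-dimensional subspace v^⊥, so its characteristic polynomial is lambda^3 (lambda - v·u) with v·u = tr K = -7. Hence the eigenvalues of I - K are 1 (multiplicity 3) and 1 - (-7) = 8, so det(I - K) = 8. (Direct check: I - K =
[[4, 2, 1, 3],
 [6, 5, 2, 6],
 [9, 6, 4, 9],
 [-3, -2, -1, -2]]
has determinant 8.) The finite-dimensional Fredholm alternative says: either (I - K) is invertible, or ker(I - K) ≠ {0} and then range(I - K) = ker((I - K)^*)^⊥, with dim ker(I - K) = dim ker((I - K)^*). Since det(I - K) ≠ 0, 1 is not an eigenvalue of K and ker(I - K) = {0}, so we are in the first case: for every y there is a unique x = (I - K)^(-1) y. Explicitly, by the Sherman–Morrison formula, (I - u v^T)^(-1) = I + u v^T/(1 - v·u), i.e. (I - K)^(-1) = I + K/(8).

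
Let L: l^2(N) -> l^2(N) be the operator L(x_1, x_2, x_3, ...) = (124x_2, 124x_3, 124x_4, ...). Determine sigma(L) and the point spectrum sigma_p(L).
sigma(L) = closed disk {z in C : |z| ≤ 124}; sigma_p(L) = open disk {z in C : |z| < 124}

Note L = 124·V where V is the unit left shift (V x)_k = x_{k+1}; so sigma(L) = 124·sigma(V) and ||L|| = 124||V||. ||L x||^2 = 15376sum_{k≥2} |x_k|^2 ≤ 15376||x||^2, with equality on {x : x_1 = 0}, so ||L|| = 124. For any lambda with |lambda| < 124, set r = lambda/124 (|r| < 1); the vector x = (1, r, r^2, ...) is in l^2 and satisfies L x = 124(r, r^2, ...) = lambda x, so lambda is an eigenvalue. On the boundary |lambda| = 124 the geometric series diverges, so no l^2 eigenvector exists, but these lambda lie in the approximate point spectrum. Hence sigma(L) is the closed disk of radius 124 and sigma_p(L) is the open disk.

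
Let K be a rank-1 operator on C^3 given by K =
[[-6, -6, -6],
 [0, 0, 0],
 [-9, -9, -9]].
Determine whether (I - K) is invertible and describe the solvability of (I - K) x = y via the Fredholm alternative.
(I - K) is invertible (det(I - K) = 16 ≠ 0), so for every y in C^3 the equation (I - K) x = y has a unique solution.

K has rank 1, so it is an outer product K = u v^T: every row of K is a multiple of one row vector. Reading off the entries, u = (2, 0, 3) and v = (-3, -3, -3) (row i of K equals u_i·v^T). A rank-one matrix u v^T satisfies K u = u (v·u) and kills the (2)-dimensional subspace v^⊥, so its characteristic polynomial is lambda^2 (lambda - v·u) with v·u = tr K = -15. Hence the eigenvalues of I - K are 1 (multiplicity 2) and 1 - (-15) = 16, so det(I - K) = 16. (Direct check: I - K =
[[7, 6, 6],
 [0, 1, 0],
 [9, 9, 10]]
has determinant 16.) The finite-dimensional Fredholm alternative says: either (I - K) is invertible, or ker(I - K) ≠ {0} and then range(I - K) = ker((I - K)^*)^⊥, with dim ker(I - K) = dim ker((I - K)^*). Since det(I - K) ≠ 0, 1 is not an eigenvalue of K and ker(I - K) = {0}, so we are in the first case: for every y there is a unique x = (I - K)^(-1) y. Explicitly, by the Sherman–Morrison formula, (I - u v^T)^(-1) = I + u v^T/(1 - v·u), i.e. (I - K)^(-1) = I + K/(16).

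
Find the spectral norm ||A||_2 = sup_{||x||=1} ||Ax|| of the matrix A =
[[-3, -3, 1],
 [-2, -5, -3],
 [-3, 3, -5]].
||A||_2 = sqrt(50) ≈ 7.0711 (= sqrt(largest eigenvalue of A^T A))

||A||_2 = sigma_max(A) = sqrt(lambda_max(A^T A)). Form the symmetric matrix M = A^T A =
[[22, 10, 18],
 [10, 43, -3],
 [18, -3, 35]].
Its characteristic polynomial (trace, sum of principal 2x2 minors, determinant of M give the coefficients) is
  p(λ) = det(λ I - M) = λ^3 - 100λ^2 + 2788λ - 14400.
By the rational root theorem any rational root is an integer divisor of 14400. Testing λ = 50: p(50) = 125000 - 250000 + 139400 - 14400 = 0, so λ = 50 is a root. Dividing out (λ - 50) leaves p(λ) = (λ - 50)(λ^2 - 50λ + 288). For λ^2 - 50λ + 288 the discriminant is 1348. It is nonnegative but not a perfect square, so the roots are real and irrational: λ = (50 ± sqrt(1348))/2 ≈ 43.3576, 6.6424.
So the eigenvalues of A^T A are ≈ 6.6424, 43.3576, 50 (all ≥ 0, as they must be for A^T A). The largest is λ_max = 50, hence ||A||_2 = sqrt(λ_max) = sqrt(50) ≈ 7.0711.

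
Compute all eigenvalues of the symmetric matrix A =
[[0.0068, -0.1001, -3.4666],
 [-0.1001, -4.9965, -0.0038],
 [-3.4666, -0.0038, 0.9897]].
sigma(A) ≈ {-5, -3, 4}

A is real symmetric, so its spectrum consists of real eigenvalues. Expanding the characteristic polynomial of the displayed matrix gives
  det(λ I - A) = p(λ) = λ^3 + (4)λ^2 + (-17)λ + (-59.9983).
Solving p(λ) = 0 yields eigenvalues ≈ -5, -3, 4. (A is shown rounded to 4 decimals, so these recover the underlying integer eigenvalues to within that precision.)
Verification: the trace of A = -4 equals the sum of eigenvalues -4, and det(A) ≈ 59.9983 matches the eigenvalue product 60.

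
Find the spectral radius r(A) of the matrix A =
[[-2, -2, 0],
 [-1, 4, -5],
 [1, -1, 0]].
r(A) ≈ 5.4361

The eigenvalues of A are the roots of its characteristic polynomial. With M = A (coefficients from the trace, the sum of principal 2x2 minors, and det A):
  p(λ) = det(λ I - M) = λ^3 - 2λ^2 - 15λ - 20.
No integer candidate from the rational root theorem (±divisors of 20) is a root, so the roots are irrational. The cubic discriminant is Δ = -7840 < 0, so there is one real root and a complex-conjugate pair. p(5) = -20 and p(6) = 34 have opposite signs, so a root lies in (5, 6); Newton's method refines it to λ ≈ 5.4361. Dividing out (λ - (5.4361)) leaves approximately λ^2 + 3.4361λ + 3.6791. For λ^2 + 3.4361λ + 3.6791 the discriminant is -2.9095. It is negative, so the remaining roots are the complex-conjugate pair λ ≈ -1.7181 ± 0.8529i. Their product equals the constant term, so |λ|^2 ≈ 3.6791 and |λ| ≈ 1.9181.
Thus the eigenvalues (to 4 decimals) are 5.4361 (modulus 5.4361); -1.7181 ± 0.8529i (modulus 1.9181). The spectral radius is the largest modulus: r(A) ≈ 5.4361. (Cross-check: r(A) ≤ ||A||_2 ≈ 6.6039; equality holds whenever A is normal, though it can also hold for some non-normal A.)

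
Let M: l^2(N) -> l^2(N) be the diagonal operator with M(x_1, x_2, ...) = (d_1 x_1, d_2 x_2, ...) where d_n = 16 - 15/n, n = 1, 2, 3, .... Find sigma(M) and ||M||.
sigma(M) = {16 - 15/n : n ≥ 1} ∪ {16}; ||M|| = 16

A bounded diagonal operator on l^2 with diagonal entries d_n has spectrum equal to the closure of {d_n : n ≥ 1}: every d_n is an eigenvalue (with eigenvector e_n), so {d_n} ⊂ sigma(M); the spectrum is closed, so its closure is too; and for lambda not in the closure, (M - lambda I) has bounded inverse (the diagonal entries 1/(d_n - lambda) are bounded). For our sequence d_n = 16 - 15/n, n = 1, 2, 3, ...:
  - {d_n} = {16 - 15/n : n ≥ 1}; the only limit point is 16
  - closure = {16 - 15/n : n ≥ 1} ∪ {16}
For the norm: a diagonal operator has ||M|| = sup_n |d_n|. Here d_n = 16 - 15/n increases monotonically from d_1 = 1 toward 16, with all terms in [1, 16); so sup_n |d_n| = 16 (the supremum is the limit, not attained). So ||M|| = 16.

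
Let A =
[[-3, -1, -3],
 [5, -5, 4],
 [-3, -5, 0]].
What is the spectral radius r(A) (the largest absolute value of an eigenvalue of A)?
r(A) ≈ 6.7808

The eigenvalues of A are the roots of its characteristic polynomial. With M = A (coefficients from the trace, the sum of principal 2x2 minors, and det A):
  p(λ) = det(λ I - M) = λ^3 + 8λ^2 + 31λ - 72.
No integer candidate from the rational root theorem (±divisors of 72) is a root, so the roots are irrational. The cubic discriminant is Δ = -371580 < 0, so there is one real root and a complex-conjugate pair. p(1) = -32 and p(2) = 30 have opposite signs, so a root lies in (1, 2); Newton's method refines it to λ ≈ 1.5659. Dividing out (λ - (1.5659)) leaves approximately λ^2 + 9.5659λ + 45.9794. For λ^2 + 9.5659λ + 45.9794 the discriminant is -92.411. It is negative, so the remaining roots are the complex-conjugate pair λ ≈ -4.783 ± 4.8065i. Their product equals the constant term, so |λ|^2 ≈ 45.9794 and |λ| ≈ 6.7808.
Thus the eigenvalues (to 4 decimals) are 1.5659 (modulus 1.5659); -4.783 ± 4.8065i (modulus 6.7808). The spectral radius is the largest modulus: r(A) ≈ 6.7808. (Cross-check: r(A) ≤ ||A||_2 ≈ 8.6695; equality holds whenever A is normal, though it can also hold for some non-normal A.)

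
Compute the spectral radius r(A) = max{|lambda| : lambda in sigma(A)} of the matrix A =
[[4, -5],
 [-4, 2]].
r(A) = (6 + sqrt(84))/2 ≈ 7.5826

The eigenvalues of A are the roots of its characteristic polynomial. With M = A (coefficients from the trace and determinant):
  p(λ) = det(λ I - M) = λ^2 - 6λ - 12.
For λ^2 - 6λ - 12 the discriminant is 84. It is nonnegative but not a perfect square, so the roots are real and irrational: λ = (6 ± sqrt(84))/2 ≈ 7.5826, -1.5826.
Thus the eigenvalues (to 4 decimals) are 7.5826 (modulus 7.5826); -1.5826 (modulus 1.5826). The spectral radius is the largest modulus: r(A) = (6 + sqrt(84))/2 ≈ 7.5826. (Cross-check: r(A) ≤ ||A||_2 ≈ 7.6512; equality holds whenever A is normal, though it can also hold for some non-normal A.)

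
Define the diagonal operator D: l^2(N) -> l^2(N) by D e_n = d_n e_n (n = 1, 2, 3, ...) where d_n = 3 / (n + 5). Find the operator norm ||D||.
||D|| = 1/2 (attained at n = 1)

For D diagonal, ||D|| = sup_n |d_n| = sup_n 3/(n + 5). This is positive and strictly decreasing in n, so the supremum is attained at n = 1: d_1 = 3/(1 + 5) = 1/2. Hence ||D|| = 1/2.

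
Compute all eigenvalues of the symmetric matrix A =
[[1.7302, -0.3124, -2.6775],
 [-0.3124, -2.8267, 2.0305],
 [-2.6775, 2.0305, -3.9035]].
sigma(A) ≈ {-6, -2, 3}

A is real symmetric, so its spectrum consists of real eigenvalues. Expanding the characteristic polynomial of the displayed matrix gives
  det(λ I - A) = p(λ) = λ^3 + (5)λ^2 + (-12)λ + (-36).
Solving p(λ) = 0 yields eigenvalues ≈ -6, -2, 3. (A is shown rounded to 4 decimals, so these recover the underlying integer eigenvalues to within that precision.)
Verification: the trace of A = -5 equals the sum of eigenvalues -5, and det(A) ≈ 36.0000 matches the eigenvalue product 36.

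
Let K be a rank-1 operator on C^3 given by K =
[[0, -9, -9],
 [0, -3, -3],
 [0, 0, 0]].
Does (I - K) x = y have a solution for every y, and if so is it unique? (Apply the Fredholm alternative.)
(I - K) is invertible (det(I - K) = 4 ≠ 0), so for every y in C^3 the equation (I - K) x = y has a unique solution.

K has rank 1, so it is an outer product K = u v^T: every row of K is a multiple of one row vector. Reading off the entries, u = (3, 1, 0) and v = (0, -3, -3) (row i of K equals u_i·v^T). A rank-one matrix u v^T satisfies K u = u (v·u) and kills the (2)-dimensional subspace v^⊥, so its characteristic polynomial is lambda^2 (lambda - v·u) with v·u = tr K = -3. Hence the eigenvalues of I - K are 1 (multiplicity 2) and 1 - (-3) = 4, so det(I - K) = 4. (Direct check: I - K =
[[1, 9, 9],
 [0, 4, 3],
 [0, 0, 1]]
has determinant 4.) The finite-dimensional Fredholm alternative says: either (I - K) is invertible, or ker(I - K) ≠ {0} and then range(I - K) = ker((I - K)^*)^⊥, with dim ker(I - K) = dim ker((I - K)^*). Since det(I - K) ≠ 0, 1 is not an eigenvalue of K and ker(I - K) = {0}, so we are in the first case: for every y there is a unique x = (I - K)^(-1) y. Explicitly, by the Sherman–Morrison formula, (I - u v^T)^(-1) = I + u v^T/(1 - v·u), i.e. (I - K)^(-1) = I + K/(4).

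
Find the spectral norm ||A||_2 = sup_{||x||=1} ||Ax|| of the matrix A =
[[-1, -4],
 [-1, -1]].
||A||_2 = sqrt((19 + sqrt(325))/2) ≈ 4.3028 (= sqrt(largest eigenvalue of A^T A))

||A||_2 = sigma_max(A) = sqrt(lambda_max(A^T A)). Form the symmetric matrix M = A^T A =
[[2, 5],
 [5, 17]].
Its characteristic polynomial (trace, determinant of M give the coefficients) is
  p(λ) = det(λ I - M) = λ^2 - 19λ + 9.
For λ^2 - 19λ + 9 the discriminant is 325. It is nonnegative but not a perfect square, so the roots are real and irrational: λ = (19 ± sqrt(325))/2 ≈ 18.5139, 0.4861.
So the eigenvalues of A^T A are ≈ 0.4861, 18.5139 (all ≥ 0, as they must be for A^T A). The largest is λ_max = (19 + sqrt(325))/2 ≈ 18.5139, hence ||A||_2 = sqrt(λ_max) = sqrt((19 + sqrt(325))/2) ≈ 4.3028.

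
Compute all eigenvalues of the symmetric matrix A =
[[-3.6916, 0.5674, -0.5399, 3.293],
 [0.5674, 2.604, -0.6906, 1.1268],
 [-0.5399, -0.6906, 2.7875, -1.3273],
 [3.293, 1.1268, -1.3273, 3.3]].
sigma(A) ≈ {-5, 2, 6} (2 with multiplicity 2)

A is real symmetric, so its spectrum consists of real eigenvalues. Expanding the characteristic polynomial of the displayed matrix gives
  det(λ I - A) = p(λ) = λ^4 + (-5)λ^3 + (-22)λ^2 + (115.9988)λ + (-119.9961).
Solving p(λ) = 0 yields eigenvalues ≈ -5, 2, 2, 6. (A is shown rounded to 4 decimals, so these recover the underlying integer eigenvalues to within that precision.)
Verification: the trace of A = 5 equals the sum of eigenvalues 5, and det(A) ≈ -119.9961 matches the eigenvalue product -120.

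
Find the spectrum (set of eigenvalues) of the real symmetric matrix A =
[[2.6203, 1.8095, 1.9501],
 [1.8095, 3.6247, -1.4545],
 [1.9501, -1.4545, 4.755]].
sigma(A) ≈ {0, 5, 6}

A is real symmetric, so its spectrum consists of real eigenvalues. Expanding the characteristic polynomial of the displayed matrix gives
  det(λ I - A) = p(λ) = λ^3 + (-11)λ^2 + (30)λ + (0).
Solving p(λ) = 0 yields eigenvalues ≈ 0, 5, 6. (A is shown rounded to 4 decimals, so these recover the underlying integer eigenvalues to within that precision.)
Verification: the trace of A = 11 equals the sum of eigenvalues 11, and det(A) ≈ 0.0000 matches the eigenvalue product 0.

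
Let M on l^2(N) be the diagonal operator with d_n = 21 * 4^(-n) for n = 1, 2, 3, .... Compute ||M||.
||M|| = 21/4 (attained at n = 1)

For M diagonal, ||M|| = sup_n |d_n|. The sequence d_n = 21 * 4^(-n) is positive and strictly decreasing (ratio 4^(-1) < 1), so the supremum is d_1 = 21/4. Hence ||M|| = 21/4.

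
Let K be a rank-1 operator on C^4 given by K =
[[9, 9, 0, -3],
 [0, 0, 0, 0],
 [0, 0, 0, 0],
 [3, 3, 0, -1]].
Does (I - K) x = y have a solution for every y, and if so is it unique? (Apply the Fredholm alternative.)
(I - K) is invertible (det(I - K) = -7 ≠ 0), so for every y in C^4 the equation (I - K) x = y has a unique solution.

K has rank 1, so it is an outer product K = u v^T: every row of K is a multiple of one row vector. Reading off the entries, u = (3, 0, 0, 1) and v = (3, 3, 0, -1) (row i of K equals u_i·v^T). A rank-one matrix u v^T satisfies K u = u (v·u) and kills the (3)-dimensional subspace v^⊥, so its characteristic polynomial is lambda^3 (lambda - v·u) with v·u = tr K = 8. Hence the eigenvalues of I - K are 1 (multiplicity 3) and 1 - (8) = -7, so det(I - K) = -7. (Direct check: I - K =
[[-8, -9, 0, 3],
 [0, 1, 0, 0],
 [0, 0, 1, 0],
 [-3, -3, 0, 2]]
has determinant -7.) The finite-dimensional Fredholm alternative says: either (I - K) is invertible, or ker(I - K) ≠ {0} and then range(I - K) = ker((I - K)^*)^⊥, with dim ker(I - K) = dim ker((I - K)^*). Since det(I - K) ≠ 0, 1 is not an eigenvalue of K and ker(I - K) = {0}, so we are in the first case: for every y there is a unique x = (I - K)^(-1) y. Explicitly, by the Sherman–Morrison formula, (I - u v^T)^(-1) = I + u v^T/(1 - v·u), i.e. (I - K)^(-1) = I + K/(-7).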